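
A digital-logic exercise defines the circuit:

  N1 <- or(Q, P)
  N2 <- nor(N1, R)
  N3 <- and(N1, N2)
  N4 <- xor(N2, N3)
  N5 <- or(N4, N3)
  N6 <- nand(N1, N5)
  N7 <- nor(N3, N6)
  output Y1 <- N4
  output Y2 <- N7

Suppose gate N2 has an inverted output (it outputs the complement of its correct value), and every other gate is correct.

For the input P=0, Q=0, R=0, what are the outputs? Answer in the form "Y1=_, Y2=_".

Y1=0, Y2=0

Propagate with N2 forced: N1=0, N2=0 [inverted output], N3=0, N4=0, N5=0, N6=1, N7=0.
So the outputs are Y1=0, Y2=0. (Without the fault they would be Y1=1, Y2=0.)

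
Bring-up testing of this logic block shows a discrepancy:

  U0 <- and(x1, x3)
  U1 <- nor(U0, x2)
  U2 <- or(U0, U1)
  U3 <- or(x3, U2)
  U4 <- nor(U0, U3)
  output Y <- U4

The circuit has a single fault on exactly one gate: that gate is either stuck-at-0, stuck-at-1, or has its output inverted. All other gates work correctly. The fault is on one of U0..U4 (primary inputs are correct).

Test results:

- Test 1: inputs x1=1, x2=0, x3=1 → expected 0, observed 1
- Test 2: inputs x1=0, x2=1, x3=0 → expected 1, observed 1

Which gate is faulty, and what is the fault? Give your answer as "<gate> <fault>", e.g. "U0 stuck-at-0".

Fault-free values for test 1 (x1=1, x2=0, x3=1): U0=1, U1=0, U2=1, U3=1, U4=0, giving Y=0. Observed 1.
Test 1: faults giving observed 1 are {U4 stuck-at-1, U4 inverted output}.
Test 2 (x1=0, x2=1, x3=0): fault-free U0=0, U1=0, U2=0, U3=0, U4=1 → 1; observed 1. Eliminates U4 inverted output.
Only U4 stuck-at-1 is consistent with every test.

U4 stuck-at-1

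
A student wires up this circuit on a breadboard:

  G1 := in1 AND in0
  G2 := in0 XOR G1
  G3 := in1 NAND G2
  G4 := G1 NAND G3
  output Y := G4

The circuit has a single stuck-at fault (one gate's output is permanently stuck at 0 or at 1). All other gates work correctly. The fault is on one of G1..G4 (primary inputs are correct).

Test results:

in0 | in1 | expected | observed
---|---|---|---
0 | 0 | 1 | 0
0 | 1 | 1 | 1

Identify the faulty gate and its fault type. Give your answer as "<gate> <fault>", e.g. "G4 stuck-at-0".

G1 stuck-at-1

Fault-free values for test 1 (in0=0, in1=0): G1=0, G2=0, G3=1, G4=1, giving Y=1. Observed 0.
Test 1: faults giving observed 0 are {G1 stuck-at-1, G4 stuck-at-0}.
Test 2 (in0=0, in1=1): fault-free G1=0, G2=0, G3=1, G4=1 → 1; observed 1. Eliminates G4 stuck-at-0.
Only G1 stuck-at-1 is consistent with every test.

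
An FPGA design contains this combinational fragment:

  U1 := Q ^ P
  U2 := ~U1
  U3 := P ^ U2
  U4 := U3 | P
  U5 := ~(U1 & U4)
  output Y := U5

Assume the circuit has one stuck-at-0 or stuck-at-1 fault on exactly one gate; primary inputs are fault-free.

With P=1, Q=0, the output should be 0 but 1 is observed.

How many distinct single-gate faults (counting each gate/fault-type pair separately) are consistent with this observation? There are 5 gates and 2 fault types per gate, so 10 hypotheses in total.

Fault-free: U1=1, U2=0, U3=1, U4=1, U5=0 → 0. Observed 1.
  U1 stuck-at-0: output 1 ✓
  U1 stuck-at-1: output 0 ✗
  U2 stuck-at-0: output 0 ✗
  U2 stuck-at-1: output 0 ✗
  U3 stuck-at-0: output 0 ✗
  U3 stuck-at-1: output 0 ✗
  U4 stuck-at-0: output 1 ✓
  U4 stuck-at-1: output 0 ✗
  U5 stuck-at-0: output 0 ✗
  U5 stuck-at-1: output 1 ✓
Consistent faults: {U1 stuck-at-0, U4 stuck-at-0, U5 stuck-at-1} — 3 in all.

3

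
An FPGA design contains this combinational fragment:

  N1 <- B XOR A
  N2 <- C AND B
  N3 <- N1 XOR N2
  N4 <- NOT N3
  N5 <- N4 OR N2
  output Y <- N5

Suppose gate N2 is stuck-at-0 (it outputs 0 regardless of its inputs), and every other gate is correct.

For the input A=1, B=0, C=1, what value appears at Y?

0

Propagate with N2 forced: N1=1, N2=0 [stuck-at-0], N3=1, N4=0, N5=0.
So Y = 0. (Same as the fault-free value — the fault is masked on this input.)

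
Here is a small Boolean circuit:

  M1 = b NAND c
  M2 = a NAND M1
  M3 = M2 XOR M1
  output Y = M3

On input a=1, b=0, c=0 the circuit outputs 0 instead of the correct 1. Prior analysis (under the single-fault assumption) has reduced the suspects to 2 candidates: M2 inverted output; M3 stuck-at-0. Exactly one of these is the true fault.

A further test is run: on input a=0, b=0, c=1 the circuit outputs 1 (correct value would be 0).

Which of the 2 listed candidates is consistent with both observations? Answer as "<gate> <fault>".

M2 inverted output

Evaluate each candidate on input a=0, b=0, c=1:
  M2 inverted output: M1=1, M2=0 [inverted output], M3=1 → 1 — matches
  M3 stuck-at-0: M1=1, M2=1, M3=0 [stuck-at-0] → 0 — eliminated
Only M2 inverted output reproduces the observed 1.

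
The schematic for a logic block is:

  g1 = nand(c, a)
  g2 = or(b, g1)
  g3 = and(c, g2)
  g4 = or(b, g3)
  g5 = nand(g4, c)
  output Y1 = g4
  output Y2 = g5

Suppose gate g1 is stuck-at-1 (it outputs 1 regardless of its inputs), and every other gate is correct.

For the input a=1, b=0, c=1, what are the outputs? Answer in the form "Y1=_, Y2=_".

Y1=1, Y2=0

Propagate with g1 forced: g1=1 [stuck-at-1], g2=1, g3=1, g4=1, g5=0.
So the outputs are Y1=1, Y2=0. (Without the fault they would be Y1=0, Y2=1.)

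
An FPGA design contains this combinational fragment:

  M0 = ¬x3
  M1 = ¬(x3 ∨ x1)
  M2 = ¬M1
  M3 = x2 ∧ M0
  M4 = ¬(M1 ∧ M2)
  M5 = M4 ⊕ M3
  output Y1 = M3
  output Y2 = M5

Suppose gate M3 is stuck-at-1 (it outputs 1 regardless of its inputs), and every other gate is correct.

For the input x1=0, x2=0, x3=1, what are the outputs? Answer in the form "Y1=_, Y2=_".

Y1=1, Y2=0

Propagate with M3 forced: M0=0, M1=0, M2=1, M3=1 [stuck-at-1], M4=1, M5=0.
So the outputs are Y1=1, Y2=0. (Without the fault they would be Y1=0, Y2=1.)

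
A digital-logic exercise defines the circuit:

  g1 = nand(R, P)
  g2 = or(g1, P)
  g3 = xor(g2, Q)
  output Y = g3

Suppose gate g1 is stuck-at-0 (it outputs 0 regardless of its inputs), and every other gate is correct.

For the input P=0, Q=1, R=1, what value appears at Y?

1

Propagate with g1 forced: g1=0 [stuck-at-0], g2=0, g3=1.
So Y = 1. (Without the fault it would be 0.)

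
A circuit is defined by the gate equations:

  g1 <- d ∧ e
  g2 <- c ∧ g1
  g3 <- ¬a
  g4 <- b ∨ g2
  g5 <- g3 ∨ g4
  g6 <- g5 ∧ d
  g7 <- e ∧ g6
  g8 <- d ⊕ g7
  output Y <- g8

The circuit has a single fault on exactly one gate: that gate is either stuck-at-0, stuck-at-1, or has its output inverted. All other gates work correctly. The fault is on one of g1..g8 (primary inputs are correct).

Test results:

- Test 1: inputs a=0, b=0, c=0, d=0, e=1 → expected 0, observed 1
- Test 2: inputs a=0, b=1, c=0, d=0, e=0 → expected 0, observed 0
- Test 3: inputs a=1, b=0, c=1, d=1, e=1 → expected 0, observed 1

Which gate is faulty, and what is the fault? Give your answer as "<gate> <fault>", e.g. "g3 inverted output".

g6 inverted output

Fault-free values for test 1 (a=0, b=0, c=0, d=0, e=1): g1=0, g2=0, g3=1, g4=0, g5=1, g6=0, g7=0, g8=0, giving Y=0. Observed 1.
Test 1: faults giving observed 1 are {g6 stuck-at-1, g6 inverted output, g7 stuck-at-1, g7 inverted output, g8 stuck-at-1, g8 inverted output}.
Test 2 (a=0, b=1, c=0, d=0, e=0): fault-free g1=0, g2=0, g3=1, g4=1, g5=1, g6=0, g7=0, g8=0 → 0; observed 0. Eliminates g7 stuck-at-1, g7 inverted output, g8 stuck-at-1, g8 inverted output.
Test 3 (a=1, b=0, c=1, d=1, e=1): fault-free g1=1, g2=1, g3=0, g4=1, g5=1, g6=1, g7=1, g8=0 → 0; observed 1. Eliminates g6 stuck-at-1.
Only g6 inverted output is consistent with every test.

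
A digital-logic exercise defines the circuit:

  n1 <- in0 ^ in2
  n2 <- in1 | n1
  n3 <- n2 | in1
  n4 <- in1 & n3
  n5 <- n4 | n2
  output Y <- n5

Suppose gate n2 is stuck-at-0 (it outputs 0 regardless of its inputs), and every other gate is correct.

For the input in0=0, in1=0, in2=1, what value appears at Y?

Propagate with n2 forced: n1=1, n2=0 [stuck-at-0], n3=0, n4=0, n5=0.
So Y = 0. (Without the fault it would be 1.)

0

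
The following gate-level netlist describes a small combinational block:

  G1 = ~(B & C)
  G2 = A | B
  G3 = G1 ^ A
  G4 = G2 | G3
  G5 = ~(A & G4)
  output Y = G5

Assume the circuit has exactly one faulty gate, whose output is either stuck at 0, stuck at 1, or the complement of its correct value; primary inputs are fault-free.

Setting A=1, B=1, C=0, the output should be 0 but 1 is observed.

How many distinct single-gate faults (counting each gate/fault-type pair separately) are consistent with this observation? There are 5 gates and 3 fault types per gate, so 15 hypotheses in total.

Fault-free: G1=1, G2=1, G3=0, G4=1, G5=0 → 0. Observed 1.
  G1: none of the 3 fault types match ✗
  G2: stuck-at-0, inverted output ✓; others ✗
  G3: none of the 3 fault types match ✗
  G4: stuck-at-0, inverted output ✓; others ✗
  G5: stuck-at-1, inverted output ✓; others ✗
Consistent faults: {G2 stuck-at-0, G2 inverted output, G4 stuck-at-0, G4 inverted output, G5 stuck-at-1, G5 inverted output} — 6 in all.

6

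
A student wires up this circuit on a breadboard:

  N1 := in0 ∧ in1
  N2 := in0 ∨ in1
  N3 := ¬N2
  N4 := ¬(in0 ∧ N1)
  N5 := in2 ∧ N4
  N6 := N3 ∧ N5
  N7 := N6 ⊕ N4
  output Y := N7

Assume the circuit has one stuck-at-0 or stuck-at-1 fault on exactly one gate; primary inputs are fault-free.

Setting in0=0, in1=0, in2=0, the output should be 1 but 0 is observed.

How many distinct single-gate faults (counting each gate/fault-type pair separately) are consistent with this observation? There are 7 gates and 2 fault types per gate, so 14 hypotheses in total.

4

Fault-free: N1=0, N2=0, N3=1, N4=1, N5=0, N6=0, N7=1 → 1. Observed 0.
  N1 stuck-at-0: output 1 ✗
  N1 stuck-at-1: output 1 ✗
  N2 stuck-at-0: output 1 ✗
  N2 stuck-at-1: output 1 ✗
  N3 stuck-at-0: output 1 ✗
  N3 stuck-at-1: output 1 ✗
  N4 stuck-at-0: output 0 ✓
  N4 stuck-at-1: output 1 ✗
  N5 stuck-at-0: output 1 ✗
  N5 stuck-at-1: output 0 ✓
  N6 stuck-at-0: output 1 ✗
  N6 stuck-at-1: output 0 ✓
  N7 stuck-at-0: output 0 ✓
  N7 stuck-at-1: output 1 ✗
Consistent faults: {N4 stuck-at-0, N5 stuck-at-1, N6 stuck-at-1, N7 stuck-at-0} — 4 in all.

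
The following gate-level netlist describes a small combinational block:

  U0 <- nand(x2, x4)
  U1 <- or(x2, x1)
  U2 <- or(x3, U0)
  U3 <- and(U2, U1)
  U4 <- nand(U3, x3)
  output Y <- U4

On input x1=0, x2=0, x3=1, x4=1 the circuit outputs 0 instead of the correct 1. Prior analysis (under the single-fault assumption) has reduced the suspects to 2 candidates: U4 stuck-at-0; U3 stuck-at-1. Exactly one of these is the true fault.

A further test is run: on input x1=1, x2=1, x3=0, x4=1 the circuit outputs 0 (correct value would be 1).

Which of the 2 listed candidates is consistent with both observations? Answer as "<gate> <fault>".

Evaluate each candidate on input x1=1, x2=1, x3=0, x4=1:
  U4 stuck-at-0: U0=0, U1=1, U2=0, U3=0, U4=0 [stuck-at-0] → 0 — matches
  U3 stuck-at-1: U0=0, U1=1, U2=0, U3=1 [stuck-at-1], U4=1 → 1 — eliminated
Only U4 stuck-at-0 reproduces the observed 0.

U4 stuck-at-0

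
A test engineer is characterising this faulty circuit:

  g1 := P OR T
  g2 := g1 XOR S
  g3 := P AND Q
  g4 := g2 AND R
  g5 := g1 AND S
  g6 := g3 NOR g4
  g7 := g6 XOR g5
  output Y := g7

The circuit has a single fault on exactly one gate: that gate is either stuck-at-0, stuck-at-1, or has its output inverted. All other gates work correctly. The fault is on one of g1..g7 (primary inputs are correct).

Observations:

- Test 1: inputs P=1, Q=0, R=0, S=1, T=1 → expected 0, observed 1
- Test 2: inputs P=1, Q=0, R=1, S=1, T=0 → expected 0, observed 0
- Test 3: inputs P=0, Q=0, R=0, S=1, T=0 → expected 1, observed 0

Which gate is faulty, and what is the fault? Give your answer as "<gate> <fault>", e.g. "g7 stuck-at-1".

Fault-free values for test 1 (P=1, Q=0, R=0, S=1, T=1): g1=1, g2=0, g3=0, g4=0, g5=1, g6=1, g7=0, giving Y=0. Observed 1.
Test 1: faults giving observed 1 are {g1 stuck-at-0, g1 inverted output, g3 stuck-at-1, g3 inverted output, g4 stuck-at-1, g4 inverted output, g5 stuck-at-0, g5 inverted output, g6 stuck-at-0, g6 inverted output, g7 stuck-at-1, g7 inverted output}.
Test 2 (P=1, Q=0, R=1, S=1, T=0): fault-free g1=1, g2=0, g3=0, g4=0, g5=1, g6=1, g7=0 → 0; observed 0. Eliminates g3 stuck-at-1, g3 inverted output, g4 stuck-at-1, g4 inverted output, g5 stuck-at-0, g5 inverted output, g6 stuck-at-0, g6 inverted output, g7 stuck-at-1, g7 inverted output.
Test 3 (P=0, Q=0, R=0, S=1, T=0): fault-free g1=0, g2=1, g3=0, g4=0, g5=0, g6=1, g7=1 → 1; observed 0. Eliminates g1 stuck-at-0.
Only g1 inverted output is consistent with every test.

g1 inverted output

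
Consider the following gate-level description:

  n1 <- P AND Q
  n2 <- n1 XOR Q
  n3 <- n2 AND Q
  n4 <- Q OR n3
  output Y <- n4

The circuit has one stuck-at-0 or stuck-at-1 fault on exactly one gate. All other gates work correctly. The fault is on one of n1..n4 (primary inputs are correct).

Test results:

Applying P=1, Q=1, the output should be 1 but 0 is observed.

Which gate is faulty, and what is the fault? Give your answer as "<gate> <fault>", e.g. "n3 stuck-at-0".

Fault-free values for test 1 (P=1, Q=1): n1=1, n2=0, n3=0, n4=1, giving Y=1. Observed 0.
Test 1: faults giving observed 0 are {n4 stuck-at-0}.
Only n4 stuck-at-0 is consistent with every test.

n4 stuck-at-0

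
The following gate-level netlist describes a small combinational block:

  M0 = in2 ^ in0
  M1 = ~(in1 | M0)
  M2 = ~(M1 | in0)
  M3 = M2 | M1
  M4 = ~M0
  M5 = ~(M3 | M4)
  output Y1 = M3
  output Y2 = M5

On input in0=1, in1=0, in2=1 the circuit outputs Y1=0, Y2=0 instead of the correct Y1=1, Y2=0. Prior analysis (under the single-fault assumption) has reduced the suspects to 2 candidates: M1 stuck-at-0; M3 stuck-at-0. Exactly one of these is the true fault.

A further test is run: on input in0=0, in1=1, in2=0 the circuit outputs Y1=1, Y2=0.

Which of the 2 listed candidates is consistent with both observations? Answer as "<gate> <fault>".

Evaluate each candidate on input in0=0, in1=1, in2=0:
  M1 stuck-at-0: M0=0, M1=0 [stuck-at-0], M2=1, M3=1, M4=1, M5=0 → Y1=1, Y2=0 — matches
  M3 stuck-at-0: M0=0, M1=0, M2=1, M3=0 [stuck-at-0], M4=1, M5=0 → Y1=0, Y2=0 — eliminated
Only M1 stuck-at-0 reproduces the observed Y1=1, Y2=0.

M1 stuck-at-0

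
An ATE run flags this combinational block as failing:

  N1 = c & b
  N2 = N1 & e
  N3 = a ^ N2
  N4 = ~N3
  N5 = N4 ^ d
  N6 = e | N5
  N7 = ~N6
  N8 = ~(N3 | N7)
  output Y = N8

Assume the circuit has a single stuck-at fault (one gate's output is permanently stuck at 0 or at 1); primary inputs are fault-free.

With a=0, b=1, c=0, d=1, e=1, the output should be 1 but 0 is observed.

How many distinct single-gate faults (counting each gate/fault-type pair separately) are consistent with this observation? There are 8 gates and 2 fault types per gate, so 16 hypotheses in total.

6

Fault-free: N1=0, N2=0, N3=0, N4=1, N5=0, N6=1, N7=0, N8=1 → 1. Observed 0.
  N1: stuck-at-1 ✓; others ✗
  N2: stuck-at-1 ✓; others ✗
  N3: stuck-at-1 ✓; others ✗
  N4: none of the 2 fault types match ✗
  N5: none of the 2 fault types match ✗
  N6: stuck-at-0 ✓; others ✗
  N7: stuck-at-1 ✓; others ✗
  N8: stuck-at-0 ✓; others ✗
Consistent faults: {N1 stuck-at-1, N2 stuck-at-1, N3 stuck-at-1, N6 stuck-at-0, N7 stuck-at-1, N8 stuck-at-0} — 6 in all.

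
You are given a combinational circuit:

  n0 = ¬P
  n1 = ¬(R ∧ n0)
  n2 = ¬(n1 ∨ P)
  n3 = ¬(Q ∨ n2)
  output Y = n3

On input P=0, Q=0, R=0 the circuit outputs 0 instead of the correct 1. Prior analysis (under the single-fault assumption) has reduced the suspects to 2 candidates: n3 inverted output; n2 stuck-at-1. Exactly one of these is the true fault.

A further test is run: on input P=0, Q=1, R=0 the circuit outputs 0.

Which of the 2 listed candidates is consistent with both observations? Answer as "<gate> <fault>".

Evaluate each candidate on input P=0, Q=1, R=0:
  n3 inverted output: n0=1, n1=1, n2=0, n3=1 [inverted output] → 1 — eliminated
  n2 stuck-at-1: n0=1, n1=1, n2=1 [stuck-at-1], n3=0 → 0 — matches
Only n2 stuck-at-1 reproduces the observed 0.

n2 stuck-at-1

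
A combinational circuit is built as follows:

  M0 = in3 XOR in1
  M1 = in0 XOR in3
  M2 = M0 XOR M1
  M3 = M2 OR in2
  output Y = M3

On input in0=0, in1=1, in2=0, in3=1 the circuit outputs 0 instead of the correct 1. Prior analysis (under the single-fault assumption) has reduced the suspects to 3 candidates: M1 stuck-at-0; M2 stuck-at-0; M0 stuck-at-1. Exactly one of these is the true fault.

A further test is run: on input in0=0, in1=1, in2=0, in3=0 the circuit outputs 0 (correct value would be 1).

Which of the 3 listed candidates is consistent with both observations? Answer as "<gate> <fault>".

M2 stuck-at-0

Evaluate each candidate on input in0=0, in1=1, in2=0, in3=0:
  M1 stuck-at-0: M0=1, M1=0 [stuck-at-0], M2=1, M3=1 → 1 — eliminated
  M2 stuck-at-0: M0=1, M1=0, M2=0 [stuck-at-0], M3=0 → 0 — matches
  M0 stuck-at-1: M0=1 [stuck-at-1], M1=0, M2=1, M3=1 → 1 — eliminated
Only M2 stuck-at-0 reproduces the observed 0.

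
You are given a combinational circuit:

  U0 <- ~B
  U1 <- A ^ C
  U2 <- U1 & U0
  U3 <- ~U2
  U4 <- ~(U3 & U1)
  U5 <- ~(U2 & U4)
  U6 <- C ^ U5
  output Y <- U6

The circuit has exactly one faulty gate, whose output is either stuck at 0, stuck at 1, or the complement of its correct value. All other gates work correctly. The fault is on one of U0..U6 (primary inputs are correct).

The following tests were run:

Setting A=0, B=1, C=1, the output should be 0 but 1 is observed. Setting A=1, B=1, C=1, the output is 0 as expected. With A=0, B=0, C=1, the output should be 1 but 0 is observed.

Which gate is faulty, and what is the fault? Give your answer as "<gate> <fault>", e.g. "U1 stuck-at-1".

U0 inverted output

Fault-free values for test 1 (A=0, B=1, C=1): U0=0, U1=1, U2=0, U3=1, U4=0, U5=1, U6=0, giving Y=0. Observed 1.
Test 1: faults giving observed 1 are {U0 stuck-at-1, U0 inverted output, U2 stuck-at-1, U2 inverted output, U5 stuck-at-0, U5 inverted output, U6 stuck-at-1, U6 inverted output}.
Test 2 (A=1, B=1, C=1): fault-free U0=0, U1=0, U2=0, U3=1, U4=1, U5=1, U6=0 → 0; observed 0. Eliminates U2 stuck-at-1, U2 inverted output, U5 stuck-at-0, U5 inverted output, U6 stuck-at-1, U6 inverted output.
Test 3 (A=0, B=0, C=1): fault-free U0=1, U1=1, U2=1, U3=0, U4=1, U5=0, U6=1 → 1; observed 0. Eliminates U0 stuck-at-1.
Only U0 inverted output is consistent with every test.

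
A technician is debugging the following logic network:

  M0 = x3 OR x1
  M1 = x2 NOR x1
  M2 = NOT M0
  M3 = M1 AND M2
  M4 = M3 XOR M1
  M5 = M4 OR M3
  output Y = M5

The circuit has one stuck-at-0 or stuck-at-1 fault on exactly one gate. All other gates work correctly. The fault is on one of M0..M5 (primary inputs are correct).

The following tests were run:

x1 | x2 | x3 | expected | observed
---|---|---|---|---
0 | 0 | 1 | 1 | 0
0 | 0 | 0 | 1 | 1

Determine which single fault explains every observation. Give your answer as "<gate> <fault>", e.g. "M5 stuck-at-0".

M4 stuck-at-0

Fault-free values for test 1 (x1=0, x2=0, x3=1): M0=1, M1=1, M2=0, M3=0, M4=1, M5=1, giving Y=1. Observed 0.
Test 1: faults giving observed 0 are {M1 stuck-at-0, M4 stuck-at-0, M5 stuck-at-0}.
Test 2 (x1=0, x2=0, x3=0): fault-free M0=0, M1=1, M2=1, M3=1, M4=0, M5=1 → 1; observed 1. Eliminates M1 stuck-at-0, M5 stuck-at-0.
Only M4 stuck-at-0 is consistent with every test.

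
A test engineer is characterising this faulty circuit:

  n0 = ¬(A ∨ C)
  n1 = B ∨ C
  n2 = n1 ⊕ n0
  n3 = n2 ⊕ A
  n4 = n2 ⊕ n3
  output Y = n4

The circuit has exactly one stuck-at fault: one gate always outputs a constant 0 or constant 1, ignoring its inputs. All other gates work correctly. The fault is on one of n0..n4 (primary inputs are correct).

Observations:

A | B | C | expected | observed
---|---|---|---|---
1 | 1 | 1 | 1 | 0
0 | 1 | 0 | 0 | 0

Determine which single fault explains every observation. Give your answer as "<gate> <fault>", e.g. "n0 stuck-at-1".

n4 stuck-at-0

Fault-free values for test 1 (A=1, B=1, C=1): n0=0, n1=1, n2=1, n3=0, n4=1, giving Y=1. Observed 0.
Test 1: faults giving observed 0 are {n3 stuck-at-1, n4 stuck-at-0}.
Test 2 (A=0, B=1, C=0): fault-free n0=1, n1=1, n2=0, n3=0, n4=0 → 0; observed 0. Eliminates n3 stuck-at-1.
Only n4 stuck-at-0 is consistent with every test.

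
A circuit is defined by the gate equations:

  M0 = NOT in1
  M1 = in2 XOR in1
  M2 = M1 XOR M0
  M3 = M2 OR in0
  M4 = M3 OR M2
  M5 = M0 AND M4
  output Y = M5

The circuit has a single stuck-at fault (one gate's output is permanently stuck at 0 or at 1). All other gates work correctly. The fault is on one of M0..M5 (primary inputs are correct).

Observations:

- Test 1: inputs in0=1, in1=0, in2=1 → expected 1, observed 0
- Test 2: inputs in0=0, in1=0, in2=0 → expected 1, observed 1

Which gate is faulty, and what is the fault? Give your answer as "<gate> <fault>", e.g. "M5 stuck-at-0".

Fault-free values for test 1 (in0=1, in1=0, in2=1): M0=1, M1=1, M2=0, M3=1, M4=1, M5=1, giving Y=1. Observed 0.
Test 1: faults giving observed 0 are {M0 stuck-at-0, M3 stuck-at-0, M4 stuck-at-0, M5 stuck-at-0}.
Test 2 (in0=0, in1=0, in2=0): fault-free M0=1, M1=0, M2=1, M3=1, M4=1, M5=1 → 1; observed 1. Eliminates M0 stuck-at-0, M4 stuck-at-0, M5 stuck-at-0.
Only M3 stuck-at-0 is consistent with every test.

M3 stuck-at-0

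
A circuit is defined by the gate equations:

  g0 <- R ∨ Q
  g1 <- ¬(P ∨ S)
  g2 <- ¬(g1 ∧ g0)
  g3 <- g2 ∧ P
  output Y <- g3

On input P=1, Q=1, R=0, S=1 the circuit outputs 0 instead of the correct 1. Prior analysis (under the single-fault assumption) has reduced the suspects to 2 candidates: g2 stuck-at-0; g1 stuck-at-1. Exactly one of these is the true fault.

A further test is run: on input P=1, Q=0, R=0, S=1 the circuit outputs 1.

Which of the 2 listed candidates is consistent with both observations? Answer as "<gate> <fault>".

Evaluate each candidate on input P=1, Q=0, R=0, S=1:
  g2 stuck-at-0: g0=0, g1=0, g2=0 [stuck-at-0], g3=0 → 0 — eliminated
  g1 stuck-at-1: g0=0, g1=1 [stuck-at-1], g2=1, g3=1 → 1 — matches
Only g1 stuck-at-1 reproduces the observed 1.

g1 stuck-at-1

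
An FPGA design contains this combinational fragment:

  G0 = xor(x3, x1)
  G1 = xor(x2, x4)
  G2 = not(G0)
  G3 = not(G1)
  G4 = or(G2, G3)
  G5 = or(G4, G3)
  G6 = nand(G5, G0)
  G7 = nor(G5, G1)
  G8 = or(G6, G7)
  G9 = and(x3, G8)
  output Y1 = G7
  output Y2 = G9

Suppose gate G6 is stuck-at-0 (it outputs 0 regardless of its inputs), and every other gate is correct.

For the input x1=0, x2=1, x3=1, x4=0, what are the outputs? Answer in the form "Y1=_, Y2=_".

Y1=0, Y2=0

Propagate with G6 forced: G0=1, G1=1, G2=0, G3=0, G4=0, G5=0, G6=0 [stuck-at-0], G7=0, G8=0, G9=0.
So the outputs are Y1=0, Y2=0. (Without the fault they would be Y1=0, Y2=1.)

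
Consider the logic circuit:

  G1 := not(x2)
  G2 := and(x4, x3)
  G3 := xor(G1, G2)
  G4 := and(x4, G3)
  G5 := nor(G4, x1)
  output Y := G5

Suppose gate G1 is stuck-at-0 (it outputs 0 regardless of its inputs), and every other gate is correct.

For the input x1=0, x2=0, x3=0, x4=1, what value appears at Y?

1

Propagate with G1 forced: G1=0 [stuck-at-0], G2=0, G3=0, G4=0, G5=1.
So Y = 1. (Without the fault it would be 0.)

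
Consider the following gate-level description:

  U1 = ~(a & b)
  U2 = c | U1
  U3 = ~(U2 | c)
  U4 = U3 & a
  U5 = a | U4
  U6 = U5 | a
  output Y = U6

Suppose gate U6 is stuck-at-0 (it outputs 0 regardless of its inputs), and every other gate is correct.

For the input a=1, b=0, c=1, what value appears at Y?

Propagate with U6 forced: U1=1, U2=1, U3=0, U4=0, U5=1, U6=0 [stuck-at-0].
So Y = 0. (Without the fault it would be 1.)

0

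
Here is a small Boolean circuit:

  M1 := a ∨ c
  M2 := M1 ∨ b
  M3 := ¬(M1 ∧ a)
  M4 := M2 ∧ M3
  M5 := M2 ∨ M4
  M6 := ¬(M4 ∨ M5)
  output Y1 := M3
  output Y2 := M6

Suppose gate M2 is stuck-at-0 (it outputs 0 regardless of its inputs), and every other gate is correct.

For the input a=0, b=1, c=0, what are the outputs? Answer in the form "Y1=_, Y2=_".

Propagate with M2 forced: M1=0, M2=0 [stuck-at-0], M3=1, M4=0, M5=0, M6=1.
So the outputs are Y1=1, Y2=1. (Without the fault they would be Y1=1, Y2=0.)

Y1=1, Y2=1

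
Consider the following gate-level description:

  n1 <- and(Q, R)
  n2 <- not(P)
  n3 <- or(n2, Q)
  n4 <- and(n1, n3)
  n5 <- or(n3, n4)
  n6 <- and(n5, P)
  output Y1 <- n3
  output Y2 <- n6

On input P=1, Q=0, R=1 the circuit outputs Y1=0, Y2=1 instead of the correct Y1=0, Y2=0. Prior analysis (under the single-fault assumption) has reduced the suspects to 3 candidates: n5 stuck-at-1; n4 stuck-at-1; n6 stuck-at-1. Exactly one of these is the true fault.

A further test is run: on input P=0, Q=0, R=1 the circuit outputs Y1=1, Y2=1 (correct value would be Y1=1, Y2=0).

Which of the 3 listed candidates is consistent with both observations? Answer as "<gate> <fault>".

n6 stuck-at-1

Evaluate each candidate on input P=0, Q=0, R=1:
  n5 stuck-at-1: n1=0, n2=1, n3=1, n4=0, n5=1 [stuck-at-1], n6=0 → Y1=1, Y2=0 — eliminated
  n4 stuck-at-1: n1=0, n2=1, n3=1, n4=1 [stuck-at-1], n5=1, n6=0 → Y1=1, Y2=0 — eliminated
  n6 stuck-at-1: n1=0, n2=1, n3=1, n4=0, n5=1, n6=1 [stuck-at-1] → Y1=1, Y2=1 — matches
Only n6 stuck-at-1 reproduces the observed Y1=1, Y2=1.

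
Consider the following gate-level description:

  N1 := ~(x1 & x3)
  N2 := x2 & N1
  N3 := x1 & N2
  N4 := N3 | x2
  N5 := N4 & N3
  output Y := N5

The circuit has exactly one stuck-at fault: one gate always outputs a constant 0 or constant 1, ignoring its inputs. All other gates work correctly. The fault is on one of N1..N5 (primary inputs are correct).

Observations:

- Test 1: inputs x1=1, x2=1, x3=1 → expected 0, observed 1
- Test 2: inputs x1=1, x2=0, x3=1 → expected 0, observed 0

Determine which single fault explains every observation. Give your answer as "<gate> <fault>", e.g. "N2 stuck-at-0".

Fault-free values for test 1 (x1=1, x2=1, x3=1): N1=0, N2=0, N3=0, N4=1, N5=0, giving Y=0. Observed 1.
Test 1: faults giving observed 1 are {N1 stuck-at-1, N2 stuck-at-1, N3 stuck-at-1, N5 stuck-at-1}.
Test 2 (x1=1, x2=0, x3=1): fault-free N1=0, N2=0, N3=0, N4=0, N5=0 → 0; observed 0. Eliminates N2 stuck-at-1, N3 stuck-at-1, N5 stuck-at-1.
Only N1 stuck-at-1 is consistent with every test.

N1 stuck-at-1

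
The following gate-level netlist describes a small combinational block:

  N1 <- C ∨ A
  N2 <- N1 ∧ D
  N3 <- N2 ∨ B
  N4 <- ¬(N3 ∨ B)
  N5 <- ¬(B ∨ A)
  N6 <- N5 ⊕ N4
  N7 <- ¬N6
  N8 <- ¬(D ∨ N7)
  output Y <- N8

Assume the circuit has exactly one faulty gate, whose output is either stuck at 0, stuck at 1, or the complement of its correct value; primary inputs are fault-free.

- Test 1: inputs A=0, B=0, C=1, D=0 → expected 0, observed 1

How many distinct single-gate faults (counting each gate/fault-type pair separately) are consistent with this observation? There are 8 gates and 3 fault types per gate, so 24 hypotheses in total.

14

Fault-free: N1=1, N2=0, N3=0, N4=1, N5=1, N6=0, N7=1, N8=0 → 0. Observed 1.
  N1: none of the 3 fault types match ✗
  N2: stuck-at-1, inverted output ✓; others ✗
  N3: stuck-at-1, inverted output ✓; others ✗
  N4: stuck-at-0, inverted output ✓; others ✗
  N5: stuck-at-0, inverted output ✓; others ✗
  N6: stuck-at-1, inverted output ✓; others ✗
  N7: stuck-at-0, inverted output ✓; others ✗
  N8: stuck-at-1, inverted output ✓; others ✗
Consistent faults: {N2 stuck-at-1, N2 inverted output, N3 stuck-at-1, N3 inverted output, N4 stuck-at-0, N4 inverted output, N5 stuck-at-0, N5 inverted output, N6 stuck-at-1, N6 inverted output, N7 stuck-at-0, N7 inverted output, N8 stuck-at-1, N8 inverted output} — 14 in all.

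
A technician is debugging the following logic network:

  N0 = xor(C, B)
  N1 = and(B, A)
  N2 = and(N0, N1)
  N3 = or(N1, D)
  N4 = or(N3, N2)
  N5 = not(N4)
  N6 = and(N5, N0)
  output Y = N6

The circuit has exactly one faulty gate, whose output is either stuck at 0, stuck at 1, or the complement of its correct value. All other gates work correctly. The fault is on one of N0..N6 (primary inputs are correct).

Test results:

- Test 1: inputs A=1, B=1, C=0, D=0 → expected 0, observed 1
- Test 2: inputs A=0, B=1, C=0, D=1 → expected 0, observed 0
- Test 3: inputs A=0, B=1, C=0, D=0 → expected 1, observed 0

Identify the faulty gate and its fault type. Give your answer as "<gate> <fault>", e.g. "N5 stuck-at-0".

N1 inverted output

Fault-free values for test 1 (A=1, B=1, C=0, D=0): N0=1, N1=1, N2=1, N3=1, N4=1, N5=0, N6=0, giving Y=0. Observed 1.
Test 1: faults giving observed 1 are {N1 stuck-at-0, N1 inverted output, N4 stuck-at-0, N4 inverted output, N5 stuck-at-1, N5 inverted output, N6 stuck-at-1, N6 inverted output}.
Test 2 (A=0, B=1, C=0, D=1): fault-free N0=1, N1=0, N2=0, N3=1, N4=1, N5=0, N6=0 → 0; observed 0. Eliminates N4 stuck-at-0, N4 inverted output, N5 stuck-at-1, N5 inverted output, N6 stuck-at-1, N6 inverted output.
Test 3 (A=0, B=1, C=0, D=0): fault-free N0=1, N1=0, N2=0, N3=0, N4=0, N5=1, N6=1 → 1; observed 0. Eliminates N1 stuck-at-0.
Only N1 inverted output is consistent with every test.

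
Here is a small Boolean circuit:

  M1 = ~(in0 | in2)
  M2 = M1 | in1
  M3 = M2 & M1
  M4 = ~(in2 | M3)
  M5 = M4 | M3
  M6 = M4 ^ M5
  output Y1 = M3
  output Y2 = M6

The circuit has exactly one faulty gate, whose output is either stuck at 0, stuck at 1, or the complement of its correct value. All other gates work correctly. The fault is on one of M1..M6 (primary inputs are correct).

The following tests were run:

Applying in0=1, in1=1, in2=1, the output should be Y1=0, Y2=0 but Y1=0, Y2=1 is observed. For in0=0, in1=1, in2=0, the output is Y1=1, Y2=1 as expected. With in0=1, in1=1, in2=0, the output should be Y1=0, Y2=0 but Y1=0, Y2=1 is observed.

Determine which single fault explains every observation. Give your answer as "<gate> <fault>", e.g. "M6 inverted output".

M6 stuck-at-1

Fault-free values for test 1 (in0=1, in1=1, in2=1): M1=0, M2=1, M3=0, M4=0, M5=0, M6=0, giving Y1=0, Y2=0. Observed Y1=0, Y2=1.
Test 1: faults giving observed Y1=0, Y2=1 are {M5 stuck-at-1, M5 inverted output, M6 stuck-at-1, M6 inverted output}.
Test 2 (in0=0, in1=1, in2=0): fault-free M1=1, M2=1, M3=1, M4=0, M5=1, M6=1 → Y1=1, Y2=1; observed Y1=1, Y2=1. Eliminates M5 inverted output, M6 inverted output.
Test 3 (in0=1, in1=1, in2=0): fault-free M1=0, M2=1, M3=0, M4=1, M5=1, M6=0 → Y1=0, Y2=0; observed Y1=0, Y2=1. Eliminates M5 stuck-at-1.
Only M6 stuck-at-1 is consistent with every test.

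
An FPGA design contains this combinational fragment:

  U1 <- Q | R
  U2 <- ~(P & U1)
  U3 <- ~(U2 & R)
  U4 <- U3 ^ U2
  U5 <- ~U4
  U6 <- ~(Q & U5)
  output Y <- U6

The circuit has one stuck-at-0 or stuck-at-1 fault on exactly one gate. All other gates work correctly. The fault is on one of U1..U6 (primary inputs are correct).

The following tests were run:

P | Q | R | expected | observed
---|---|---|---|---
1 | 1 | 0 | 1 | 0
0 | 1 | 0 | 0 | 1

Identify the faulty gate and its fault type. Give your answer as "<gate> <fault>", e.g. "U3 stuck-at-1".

U3 stuck-at-0

Fault-free values for test 1 (P=1, Q=1, R=0): U1=1, U2=0, U3=1, U4=1, U5=0, U6=1, giving Y=1. Observed 0.
Test 1: faults giving observed 0 are {U1 stuck-at-0, U2 stuck-at-1, U3 stuck-at-0, U4 stuck-at-0, U5 stuck-at-1, U6 stuck-at-0}.
Test 2 (P=0, Q=1, R=0): fault-free U1=1, U2=1, U3=1, U4=0, U5=1, U6=0 → 0; observed 1. Eliminates U1 stuck-at-0, U2 stuck-at-1, U4 stuck-at-0, U5 stuck-at-1, U6 stuck-at-0.
Only U3 stuck-at-0 is consistent with every test.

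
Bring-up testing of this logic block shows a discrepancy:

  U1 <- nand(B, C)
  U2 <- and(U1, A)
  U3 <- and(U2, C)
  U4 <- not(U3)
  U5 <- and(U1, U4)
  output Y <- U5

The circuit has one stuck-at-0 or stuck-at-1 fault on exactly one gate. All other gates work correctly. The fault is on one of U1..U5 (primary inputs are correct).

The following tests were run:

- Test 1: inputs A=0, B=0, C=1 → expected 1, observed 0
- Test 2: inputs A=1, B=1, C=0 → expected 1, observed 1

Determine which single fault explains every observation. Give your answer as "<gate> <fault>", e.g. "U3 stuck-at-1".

Fault-free values for test 1 (A=0, B=0, C=1): U1=1, U2=0, U3=0, U4=1, U5=1, giving Y=1. Observed 0.
Test 1: faults giving observed 0 are {U1 stuck-at-0, U2 stuck-at-1, U3 stuck-at-1, U4 stuck-at-0, U5 stuck-at-0}.
Test 2 (A=1, B=1, C=0): fault-free U1=1, U2=1, U3=0, U4=1, U5=1 → 1; observed 1. Eliminates U1 stuck-at-0, U3 stuck-at-1, U4 stuck-at-0, U5 stuck-at-0.
Only U2 stuck-at-1 is consistent with every test.

U2 stuck-at-1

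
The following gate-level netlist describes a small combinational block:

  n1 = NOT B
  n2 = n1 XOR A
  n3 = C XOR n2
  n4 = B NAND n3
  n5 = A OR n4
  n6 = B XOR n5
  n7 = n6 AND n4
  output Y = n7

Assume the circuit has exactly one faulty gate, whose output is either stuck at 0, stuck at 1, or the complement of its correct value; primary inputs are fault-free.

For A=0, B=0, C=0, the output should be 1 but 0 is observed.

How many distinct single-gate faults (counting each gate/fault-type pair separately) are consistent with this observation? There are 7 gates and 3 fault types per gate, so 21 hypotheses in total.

8

Fault-free: n1=1, n2=1, n3=1, n4=1, n5=1, n6=1, n7=1 → 1. Observed 0.
  n1: none of the 3 fault types match ✗
  n2: none of the 3 fault types match ✗
  n3: none of the 3 fault types match ✗
  n4: stuck-at-0, inverted output ✓; others ✗
  n5: stuck-at-0, inverted output ✓; others ✗
  n6: stuck-at-0, inverted output ✓; others ✗
  n7: stuck-at-0, inverted output ✓; others ✗
Consistent faults: {n4 stuck-at-0, n4 inverted output, n5 stuck-at-0, n5 inverted output, n6 stuck-at-0, n6 inverted output, n7 stuck-at-0, n7 inverted output} — 8 in all.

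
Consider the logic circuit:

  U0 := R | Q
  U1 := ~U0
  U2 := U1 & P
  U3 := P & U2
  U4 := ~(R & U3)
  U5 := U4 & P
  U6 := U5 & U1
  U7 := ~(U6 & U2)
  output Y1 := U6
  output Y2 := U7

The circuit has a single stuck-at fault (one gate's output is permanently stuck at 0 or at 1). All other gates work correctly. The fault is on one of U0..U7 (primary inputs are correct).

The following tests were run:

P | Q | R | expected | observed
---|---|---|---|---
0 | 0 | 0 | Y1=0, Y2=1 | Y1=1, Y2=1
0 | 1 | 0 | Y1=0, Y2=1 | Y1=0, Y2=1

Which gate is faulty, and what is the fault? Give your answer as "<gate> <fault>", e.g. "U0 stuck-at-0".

U5 stuck-at-1

Fault-free values for test 1 (P=0, Q=0, R=0): U0=0, U1=1, U2=0, U3=0, U4=1, U5=0, U6=0, U7=1, giving Y1=0, Y2=1. Observed Y1=1, Y2=1.
Test 1: faults giving observed Y1=1, Y2=1 are {U5 stuck-at-1, U6 stuck-at-1}.
Test 2 (P=0, Q=1, R=0): fault-free U0=1, U1=0, U2=0, U3=0, U4=1, U5=0, U6=0, U7=1 → Y1=0, Y2=1; observed Y1=0, Y2=1. Eliminates U6 stuck-at-1.
Only U5 stuck-at-1 is consistent with every test.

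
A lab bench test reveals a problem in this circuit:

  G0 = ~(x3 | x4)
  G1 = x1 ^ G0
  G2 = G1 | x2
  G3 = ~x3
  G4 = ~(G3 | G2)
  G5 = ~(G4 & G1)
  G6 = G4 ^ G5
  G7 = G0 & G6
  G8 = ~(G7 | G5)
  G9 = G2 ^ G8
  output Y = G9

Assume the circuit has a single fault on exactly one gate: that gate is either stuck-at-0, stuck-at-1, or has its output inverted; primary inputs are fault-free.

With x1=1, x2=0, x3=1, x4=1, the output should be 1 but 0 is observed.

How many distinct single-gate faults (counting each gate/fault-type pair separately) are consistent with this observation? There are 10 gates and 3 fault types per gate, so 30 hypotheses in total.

Fault-free: G0=0, G1=1, G2=1, G3=0, G4=0, G5=1, G6=1, G7=0, G8=0, G9=1 → 1. Observed 0.
  G0: stuck-at-1, inverted output ✓; others ✗
  G1: stuck-at-0, inverted output ✓; others ✗
  G2: none of the 3 fault types match ✗
  G3: none of the 3 fault types match ✗
  G4: stuck-at-1, inverted output ✓; others ✗
  G5: stuck-at-0, inverted output ✓; others ✗
  G6: none of the 3 fault types match ✗
  G7: none of the 3 fault types match ✗
  G8: stuck-at-1, inverted output ✓; others ✗
  G9: stuck-at-0, inverted output ✓; others ✗
Consistent faults: {G0 stuck-at-1, G0 inverted output, G1 stuck-at-0, G1 inverted output, G4 stuck-at-1, G4 inverted output, G5 stuck-at-0, G5 inverted output, G8 stuck-at-1, G8 inverted output, G9 stuck-at-0, G9 inverted output} — 12 in all.

12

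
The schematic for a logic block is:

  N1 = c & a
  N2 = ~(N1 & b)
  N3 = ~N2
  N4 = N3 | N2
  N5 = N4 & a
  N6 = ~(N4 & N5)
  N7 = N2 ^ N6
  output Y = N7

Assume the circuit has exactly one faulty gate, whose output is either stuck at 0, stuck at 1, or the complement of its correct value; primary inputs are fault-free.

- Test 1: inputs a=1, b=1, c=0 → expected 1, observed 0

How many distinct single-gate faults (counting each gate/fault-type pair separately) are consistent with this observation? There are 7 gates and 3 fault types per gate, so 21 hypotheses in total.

12

Fault-free: N1=0, N2=1, N3=0, N4=1, N5=1, N6=0, N7=1 → 1. Observed 0.
  N1: stuck-at-1, inverted output ✓; others ✗
  N2: stuck-at-0, inverted output ✓; others ✗
  N3: none of the 3 fault types match ✗
  N4: stuck-at-0, inverted output ✓; others ✗
  N5: stuck-at-0, inverted output ✓; others ✗
  N6: stuck-at-1, inverted output ✓; others ✗
  N7: stuck-at-0, inverted output ✓; others ✗
Consistent faults: {N1 stuck-at-1, N1 inverted output, N2 stuck-at-0, N2 inverted output, N4 stuck-at-0, N4 inverted output, N5 stuck-at-0, N5 inverted output, N6 stuck-at-1, N6 inverted output, N7 stuck-at-0, N7 inverted output} — 12 in all.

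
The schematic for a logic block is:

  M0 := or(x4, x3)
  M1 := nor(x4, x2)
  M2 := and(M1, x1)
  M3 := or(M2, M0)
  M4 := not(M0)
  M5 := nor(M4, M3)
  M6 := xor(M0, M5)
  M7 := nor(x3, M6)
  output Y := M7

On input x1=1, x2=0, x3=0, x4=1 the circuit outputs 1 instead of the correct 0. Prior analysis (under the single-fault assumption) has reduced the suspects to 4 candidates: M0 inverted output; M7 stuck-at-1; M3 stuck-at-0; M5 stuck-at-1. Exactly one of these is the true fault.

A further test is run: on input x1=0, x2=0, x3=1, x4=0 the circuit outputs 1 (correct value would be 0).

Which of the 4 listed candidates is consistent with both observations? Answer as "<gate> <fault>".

M7 stuck-at-1

Evaluate each candidate on input x1=0, x2=0, x3=1, x4=0:
  M0 inverted output: M0=0 [inverted output], M1=1, M2=0, M3=0, M4=1, M5=0, M6=0, M7=0 → 0 — eliminated
  M7 stuck-at-1: M0=1, M1=1, M2=0, M3=1, M4=0, M5=0, M6=1, M7=1 [stuck-at-1] → 1 — matches
  M3 stuck-at-0: M0=1, M1=1, M2=0, M3=0 [stuck-at-0], M4=0, M5=1, M6=0, M7=0 → 0 — eliminated
  M5 stuck-at-1: M0=1, M1=1, M2=0, M3=1, M4=0, M5=1 [stuck-at-1], M6=0, M7=0 → 0 — eliminated
Only M7 stuck-at-1 reproduces the observed 1.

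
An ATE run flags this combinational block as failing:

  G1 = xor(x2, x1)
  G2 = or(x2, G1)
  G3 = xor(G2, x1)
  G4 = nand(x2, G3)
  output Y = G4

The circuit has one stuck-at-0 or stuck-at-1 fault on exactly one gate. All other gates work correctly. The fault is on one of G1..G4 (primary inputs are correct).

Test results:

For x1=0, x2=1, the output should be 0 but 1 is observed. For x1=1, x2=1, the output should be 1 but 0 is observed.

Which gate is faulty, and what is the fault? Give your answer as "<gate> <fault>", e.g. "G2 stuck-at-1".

Fault-free values for test 1 (x1=0, x2=1): G1=1, G2=1, G3=1, G4=0, giving Y=0. Observed 1.
Test 1: faults giving observed 1 are {G2 stuck-at-0, G3 stuck-at-0, G4 stuck-at-1}.
Test 2 (x1=1, x2=1): fault-free G1=0, G2=1, G3=0, G4=1 → 1; observed 0. Eliminates G3 stuck-at-0, G4 stuck-at-1.
Only G2 stuck-at-0 is consistent with every test.

G2 stuck-at-0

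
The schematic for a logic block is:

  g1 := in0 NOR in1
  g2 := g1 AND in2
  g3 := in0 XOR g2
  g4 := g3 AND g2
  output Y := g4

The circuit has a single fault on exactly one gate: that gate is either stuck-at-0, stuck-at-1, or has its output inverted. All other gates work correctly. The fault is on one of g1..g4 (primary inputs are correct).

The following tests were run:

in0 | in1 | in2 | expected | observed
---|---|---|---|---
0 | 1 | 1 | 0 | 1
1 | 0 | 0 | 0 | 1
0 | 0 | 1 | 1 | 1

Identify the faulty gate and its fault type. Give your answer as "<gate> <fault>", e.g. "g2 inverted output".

g4 stuck-at-1

Fault-free values for test 1 (in0=0, in1=1, in2=1): g1=0, g2=0, g3=0, g4=0, giving Y=0. Observed 1.
Test 1: faults giving observed 1 are {g1 stuck-at-1, g1 inverted output, g2 stuck-at-1, g2 inverted output, g4 stuck-at-1, g4 inverted output}.
Test 2 (in0=1, in1=0, in2=0): fault-free g1=0, g2=0, g3=1, g4=0 → 0; observed 1. Eliminates g1 stuck-at-1, g1 inverted output, g2 stuck-at-1, g2 inverted output.
Test 3 (in0=0, in1=0, in2=1): fault-free g1=1, g2=1, g3=1, g4=1 → 1; observed 1. Eliminates g4 inverted output.
Only g4 stuck-at-1 is consistent with every test.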